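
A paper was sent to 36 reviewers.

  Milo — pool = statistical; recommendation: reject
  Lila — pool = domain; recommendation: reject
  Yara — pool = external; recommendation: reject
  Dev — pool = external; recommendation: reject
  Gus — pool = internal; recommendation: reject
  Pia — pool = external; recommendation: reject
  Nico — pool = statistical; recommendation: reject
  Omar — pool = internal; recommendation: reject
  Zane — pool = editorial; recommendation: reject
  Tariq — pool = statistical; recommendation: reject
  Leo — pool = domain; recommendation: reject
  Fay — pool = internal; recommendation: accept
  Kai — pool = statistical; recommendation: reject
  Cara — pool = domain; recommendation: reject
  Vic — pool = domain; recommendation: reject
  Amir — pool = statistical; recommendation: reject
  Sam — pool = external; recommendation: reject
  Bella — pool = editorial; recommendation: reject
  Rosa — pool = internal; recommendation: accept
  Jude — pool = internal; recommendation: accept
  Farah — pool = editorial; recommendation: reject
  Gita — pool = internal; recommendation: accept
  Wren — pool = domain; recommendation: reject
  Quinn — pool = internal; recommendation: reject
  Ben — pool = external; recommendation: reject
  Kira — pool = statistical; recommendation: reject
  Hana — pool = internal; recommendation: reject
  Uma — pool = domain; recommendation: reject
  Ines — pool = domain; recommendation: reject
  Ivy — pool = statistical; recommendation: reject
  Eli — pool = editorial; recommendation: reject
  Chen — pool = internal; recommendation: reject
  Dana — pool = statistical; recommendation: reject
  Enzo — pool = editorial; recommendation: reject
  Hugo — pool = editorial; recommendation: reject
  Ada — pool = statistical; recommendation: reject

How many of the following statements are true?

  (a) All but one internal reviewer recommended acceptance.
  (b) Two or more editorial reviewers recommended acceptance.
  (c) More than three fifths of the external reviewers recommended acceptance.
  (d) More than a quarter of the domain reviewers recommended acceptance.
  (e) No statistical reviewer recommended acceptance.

(a) internal: |A| = 9, |A ∩ B| = 4; needs |A ∖ B| = 1 — false.
(b) editorial: |A| = 6, |A ∩ B| = 0; needs |A ∩ B| ≥ 2 — false.
(c) external: |A| = 5, |A ∩ B| = 0; needs |A ∩ B| / |A| > 3/5 — false.
(d) domain: |A| = 7, |A ∩ B| = 0; needs |A ∩ B| / |A| > 1/4 — false.
(e) statistical: |A| = 9, |A ∩ B| = 0; needs A ∩ B = ∅ (|A ∩ B| = 0) — true.

1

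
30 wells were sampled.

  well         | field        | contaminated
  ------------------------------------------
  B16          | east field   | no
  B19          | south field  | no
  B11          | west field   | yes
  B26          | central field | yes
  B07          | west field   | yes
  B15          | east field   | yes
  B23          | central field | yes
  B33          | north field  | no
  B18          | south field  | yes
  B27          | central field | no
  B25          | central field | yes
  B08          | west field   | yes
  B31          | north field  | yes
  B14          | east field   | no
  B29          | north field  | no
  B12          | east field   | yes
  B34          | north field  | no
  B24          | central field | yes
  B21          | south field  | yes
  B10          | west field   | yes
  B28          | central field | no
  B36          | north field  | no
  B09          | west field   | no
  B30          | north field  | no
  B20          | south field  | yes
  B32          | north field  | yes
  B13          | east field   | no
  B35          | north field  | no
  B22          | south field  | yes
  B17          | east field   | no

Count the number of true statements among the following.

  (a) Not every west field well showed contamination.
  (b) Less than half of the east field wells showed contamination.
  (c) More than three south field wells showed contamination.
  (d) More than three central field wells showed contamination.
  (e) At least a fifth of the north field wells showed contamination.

5

(a) west field: |A| = 5, |A ∩ B| = 4; needs A ⊄ B (|A ∖ B| ≥ 1) — true.
(b) east field: |A| = 6, |A ∩ B| = 2; needs |A ∩ B| < |A ∖ B| — true.
(c) south field: |A| = 5, |A ∩ B| = 4; needs |A ∩ B| > 3 — true.
(d) central field: |A| = 6, |A ∩ B| = 4; needs |A ∩ B| > 3 — true.
(e) north field: |A| = 8, |A ∩ B| = 2; needs |A ∩ B| / |A| ≥ 1/5 — true.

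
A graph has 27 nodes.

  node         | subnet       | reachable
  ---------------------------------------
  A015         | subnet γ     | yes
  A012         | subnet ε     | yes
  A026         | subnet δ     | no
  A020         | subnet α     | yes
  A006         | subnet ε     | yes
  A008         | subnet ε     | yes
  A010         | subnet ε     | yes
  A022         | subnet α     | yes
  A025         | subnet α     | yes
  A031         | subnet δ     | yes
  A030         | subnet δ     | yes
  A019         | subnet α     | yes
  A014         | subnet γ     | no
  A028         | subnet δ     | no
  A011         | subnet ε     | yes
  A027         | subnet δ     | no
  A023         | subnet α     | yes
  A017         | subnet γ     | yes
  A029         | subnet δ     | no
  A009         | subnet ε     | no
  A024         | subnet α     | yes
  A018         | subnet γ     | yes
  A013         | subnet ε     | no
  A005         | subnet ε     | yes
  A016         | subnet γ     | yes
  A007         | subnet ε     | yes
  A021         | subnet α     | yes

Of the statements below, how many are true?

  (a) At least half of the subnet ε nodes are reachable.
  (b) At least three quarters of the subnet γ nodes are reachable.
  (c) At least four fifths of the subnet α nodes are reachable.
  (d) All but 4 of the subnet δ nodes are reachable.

(a) subnet ε: |A| = 9, |A ∩ B| = 7; needs |A ∩ B| ≥ |A ∖ B| — true.
(b) subnet γ: |A| = 5, |A ∩ B| = 4; needs |A ∩ B| / |A| ≥ 3/4 — true.
(c) subnet α: |A| = 7, |A ∩ B| = 7; needs |A ∩ B| / |A| ≥ 4/5 — true.
(d) subnet δ: |A| = 6, |A ∩ B| = 2; needs |A ∖ B| = 4 — true.

4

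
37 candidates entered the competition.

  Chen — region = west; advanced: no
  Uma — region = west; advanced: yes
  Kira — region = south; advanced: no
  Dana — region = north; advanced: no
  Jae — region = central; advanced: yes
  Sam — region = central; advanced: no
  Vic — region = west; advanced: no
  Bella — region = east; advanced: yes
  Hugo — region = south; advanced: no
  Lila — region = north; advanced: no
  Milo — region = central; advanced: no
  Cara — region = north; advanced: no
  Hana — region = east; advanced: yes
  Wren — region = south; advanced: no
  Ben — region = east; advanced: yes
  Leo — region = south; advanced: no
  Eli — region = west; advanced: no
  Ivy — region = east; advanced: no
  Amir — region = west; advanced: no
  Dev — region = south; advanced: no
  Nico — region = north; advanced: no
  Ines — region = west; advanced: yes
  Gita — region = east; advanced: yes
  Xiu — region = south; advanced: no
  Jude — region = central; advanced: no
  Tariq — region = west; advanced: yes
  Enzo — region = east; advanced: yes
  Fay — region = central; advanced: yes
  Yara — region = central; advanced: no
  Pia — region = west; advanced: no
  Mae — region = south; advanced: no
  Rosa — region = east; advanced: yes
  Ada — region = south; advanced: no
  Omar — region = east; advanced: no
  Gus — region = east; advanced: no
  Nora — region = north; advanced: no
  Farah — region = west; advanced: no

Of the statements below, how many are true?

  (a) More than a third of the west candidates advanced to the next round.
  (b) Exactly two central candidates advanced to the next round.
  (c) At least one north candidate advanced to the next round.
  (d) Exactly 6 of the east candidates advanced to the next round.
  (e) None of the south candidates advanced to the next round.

(a) west: |A| = 9, |A ∩ B| = 3; needs |A ∩ B| / |A| > 1/3 — false.
(b) central: |A| = 6, |A ∩ B| = 2; needs |A ∩ B| = 2 — true.
(c) north: |A| = 5, |A ∩ B| = 0; needs A ∩ B ≠ ∅ (|A ∩ B| ≥ 1) — false.
(d) east: |A| = 9, |A ∩ B| = 6; needs |A ∩ B| = 6 — true.
(e) south: |A| = 8, |A ∩ B| = 0; needs A ∩ B = ∅ (|A ∩ B| = 0) — true.

3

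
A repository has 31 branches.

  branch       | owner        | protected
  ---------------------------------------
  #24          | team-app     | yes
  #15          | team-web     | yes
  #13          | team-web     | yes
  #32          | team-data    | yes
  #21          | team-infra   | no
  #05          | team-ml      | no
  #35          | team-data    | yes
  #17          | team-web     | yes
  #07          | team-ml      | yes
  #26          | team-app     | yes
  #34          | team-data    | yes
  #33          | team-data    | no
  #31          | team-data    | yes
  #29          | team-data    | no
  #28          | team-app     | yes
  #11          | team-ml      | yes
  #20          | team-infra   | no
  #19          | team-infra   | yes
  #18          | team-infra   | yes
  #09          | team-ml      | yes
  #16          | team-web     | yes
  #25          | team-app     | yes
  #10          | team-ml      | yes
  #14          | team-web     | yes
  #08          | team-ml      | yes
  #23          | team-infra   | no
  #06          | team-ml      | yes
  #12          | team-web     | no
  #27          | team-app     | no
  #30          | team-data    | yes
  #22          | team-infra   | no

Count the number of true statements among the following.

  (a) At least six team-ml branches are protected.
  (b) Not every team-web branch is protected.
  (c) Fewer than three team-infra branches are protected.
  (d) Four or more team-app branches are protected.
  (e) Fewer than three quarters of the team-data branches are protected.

5

(a) team-ml: |A| = 7, |A ∩ B| = 6; needs |A ∩ B| ≥ 6 — true.
(b) team-web: |A| = 6, |A ∩ B| = 5; needs A ⊄ B (|A ∖ B| ≥ 1) — true.
(c) team-infra: |A| = 6, |A ∩ B| = 2; needs |A ∩ B| < 3 — true.
(d) team-app: |A| = 5, |A ∩ B| = 4; needs |A ∩ B| ≥ 4 — true.
(e) team-data: |A| = 7, |A ∩ B| = 5; needs |A ∩ B| / |A| < 3/4 — true.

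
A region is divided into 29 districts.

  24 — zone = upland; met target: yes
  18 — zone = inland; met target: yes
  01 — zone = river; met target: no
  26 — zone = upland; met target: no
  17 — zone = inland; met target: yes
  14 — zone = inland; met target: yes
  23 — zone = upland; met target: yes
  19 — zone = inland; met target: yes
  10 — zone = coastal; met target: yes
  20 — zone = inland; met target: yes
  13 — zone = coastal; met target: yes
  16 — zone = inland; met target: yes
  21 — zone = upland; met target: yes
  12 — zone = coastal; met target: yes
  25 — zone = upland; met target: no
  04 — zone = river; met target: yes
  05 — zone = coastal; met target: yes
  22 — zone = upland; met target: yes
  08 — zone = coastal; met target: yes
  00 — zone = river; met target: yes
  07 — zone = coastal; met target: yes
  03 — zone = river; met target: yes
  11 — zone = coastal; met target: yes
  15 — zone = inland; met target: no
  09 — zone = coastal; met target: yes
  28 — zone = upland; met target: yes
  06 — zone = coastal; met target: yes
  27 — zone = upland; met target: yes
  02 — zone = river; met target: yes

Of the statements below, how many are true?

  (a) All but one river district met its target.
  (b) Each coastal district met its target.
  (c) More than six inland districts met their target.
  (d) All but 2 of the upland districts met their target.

(a) river: |A| = 5, |A ∩ B| = 4; needs |A ∖ B| = 1 — true.
(b) coastal: |A| = 9, |A ∩ B| = 9; needs A ⊆ B, i.e. every element of A is in B (|A ∖ B| = 0) — true.
(c) inland: |A| = 7, |A ∩ B| = 6; needs |A ∩ B| > 6 — false.
(d) upland: |A| = 8, |A ∩ B| = 6; needs |A ∖ B| = 2 — true.

3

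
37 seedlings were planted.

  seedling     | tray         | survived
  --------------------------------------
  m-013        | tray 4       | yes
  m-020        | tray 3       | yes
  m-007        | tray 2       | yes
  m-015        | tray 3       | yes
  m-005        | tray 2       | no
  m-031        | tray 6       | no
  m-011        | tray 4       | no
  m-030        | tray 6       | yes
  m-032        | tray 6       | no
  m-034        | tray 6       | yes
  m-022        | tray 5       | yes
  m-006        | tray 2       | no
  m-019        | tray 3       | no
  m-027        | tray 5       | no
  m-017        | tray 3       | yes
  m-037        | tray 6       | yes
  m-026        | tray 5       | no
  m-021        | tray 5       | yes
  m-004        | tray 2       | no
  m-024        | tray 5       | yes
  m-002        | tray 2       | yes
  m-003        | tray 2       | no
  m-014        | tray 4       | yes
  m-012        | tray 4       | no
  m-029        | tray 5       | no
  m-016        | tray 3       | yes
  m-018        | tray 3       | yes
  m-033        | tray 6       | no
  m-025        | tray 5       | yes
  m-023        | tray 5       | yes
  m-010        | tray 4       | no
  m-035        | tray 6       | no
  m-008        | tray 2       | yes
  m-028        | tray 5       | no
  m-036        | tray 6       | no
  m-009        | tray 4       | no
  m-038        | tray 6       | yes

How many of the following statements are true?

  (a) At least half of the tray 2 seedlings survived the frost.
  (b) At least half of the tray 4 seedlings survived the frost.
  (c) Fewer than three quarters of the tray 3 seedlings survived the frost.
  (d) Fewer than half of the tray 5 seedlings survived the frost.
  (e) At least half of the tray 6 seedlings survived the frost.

(a) tray 2: |A| = 7, |A ∩ B| = 3; needs |A ∩ B| ≥ |A ∖ B| — false.
(b) tray 4: |A| = 6, |A ∩ B| = 2; needs |A ∩ B| ≥ |A ∖ B| — false.
(c) tray 3: |A| = 6, |A ∩ B| = 5; needs |A ∩ B| / |A| < 3/4 — false.
(d) tray 5: |A| = 9, |A ∩ B| = 5; needs |A ∩ B| < |A ∖ B| — false.
(e) tray 6: |A| = 9, |A ∩ B| = 4; needs |A ∩ B| ≥ |A ∖ B| — false.

0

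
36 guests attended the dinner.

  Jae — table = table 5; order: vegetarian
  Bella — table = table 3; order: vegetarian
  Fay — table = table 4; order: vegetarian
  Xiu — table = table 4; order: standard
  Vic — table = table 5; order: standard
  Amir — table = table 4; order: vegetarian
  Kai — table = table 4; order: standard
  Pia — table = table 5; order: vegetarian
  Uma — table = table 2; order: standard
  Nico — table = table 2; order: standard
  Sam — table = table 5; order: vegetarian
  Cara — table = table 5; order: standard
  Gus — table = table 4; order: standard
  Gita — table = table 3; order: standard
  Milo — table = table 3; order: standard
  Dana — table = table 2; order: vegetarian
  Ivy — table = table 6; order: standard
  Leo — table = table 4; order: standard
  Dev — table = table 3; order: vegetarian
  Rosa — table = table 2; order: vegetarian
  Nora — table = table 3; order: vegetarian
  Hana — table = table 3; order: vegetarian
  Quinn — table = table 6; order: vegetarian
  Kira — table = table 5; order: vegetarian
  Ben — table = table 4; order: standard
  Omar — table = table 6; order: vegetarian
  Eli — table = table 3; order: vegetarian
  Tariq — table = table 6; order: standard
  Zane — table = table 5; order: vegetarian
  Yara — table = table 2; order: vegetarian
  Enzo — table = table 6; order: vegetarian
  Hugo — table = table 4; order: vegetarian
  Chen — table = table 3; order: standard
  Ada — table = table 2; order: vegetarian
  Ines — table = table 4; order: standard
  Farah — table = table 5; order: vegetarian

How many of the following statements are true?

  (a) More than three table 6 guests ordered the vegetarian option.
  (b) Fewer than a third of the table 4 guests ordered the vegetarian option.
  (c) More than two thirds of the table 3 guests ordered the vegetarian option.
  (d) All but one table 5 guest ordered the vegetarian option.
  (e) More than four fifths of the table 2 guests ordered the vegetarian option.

0

(a) table 6: |A| = 5, |A ∩ B| = 3; needs |A ∩ B| > 3 — false.
(b) table 4: |A| = 9, |A ∩ B| = 3; needs |A ∩ B| / |A| < 1/3 — false.
(c) table 3: |A| = 8, |A ∩ B| = 5; needs |A ∩ B| / |A| > 2/3 — false.
(d) table 5: |A| = 8, |A ∩ B| = 6; needs |A ∖ B| = 1 — false.
(e) table 2: |A| = 6, |A ∩ B| = 4; needs |A ∩ B| / |A| > 4/5 — false.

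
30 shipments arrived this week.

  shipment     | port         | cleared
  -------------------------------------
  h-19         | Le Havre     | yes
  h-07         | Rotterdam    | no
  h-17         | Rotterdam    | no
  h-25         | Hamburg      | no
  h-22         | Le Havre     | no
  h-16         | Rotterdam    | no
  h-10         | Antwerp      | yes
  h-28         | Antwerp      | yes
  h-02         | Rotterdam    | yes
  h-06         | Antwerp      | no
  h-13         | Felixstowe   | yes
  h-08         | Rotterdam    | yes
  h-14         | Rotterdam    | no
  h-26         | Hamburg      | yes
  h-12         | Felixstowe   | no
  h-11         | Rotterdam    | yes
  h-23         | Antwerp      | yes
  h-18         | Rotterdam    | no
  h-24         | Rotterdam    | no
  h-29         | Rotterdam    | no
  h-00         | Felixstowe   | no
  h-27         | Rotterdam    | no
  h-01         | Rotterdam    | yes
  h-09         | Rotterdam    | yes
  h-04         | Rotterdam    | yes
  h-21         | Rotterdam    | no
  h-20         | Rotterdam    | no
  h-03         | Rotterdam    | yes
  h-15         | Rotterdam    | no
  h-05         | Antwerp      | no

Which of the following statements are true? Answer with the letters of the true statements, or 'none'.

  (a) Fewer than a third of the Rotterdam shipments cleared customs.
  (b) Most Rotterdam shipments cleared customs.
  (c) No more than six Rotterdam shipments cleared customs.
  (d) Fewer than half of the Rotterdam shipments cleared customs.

(d)

|A| = 18, |A ∩ B| = 7, |A ∖ B| = 11.
(a) |A ∩ B| / |A| < 1/3: fails.
(b) |A ∩ B| > |A ∖ B|: fails.
(c) |A ∩ B| ≤ 6: fails.
(d) |A ∩ B| < |A ∖ B|: holds.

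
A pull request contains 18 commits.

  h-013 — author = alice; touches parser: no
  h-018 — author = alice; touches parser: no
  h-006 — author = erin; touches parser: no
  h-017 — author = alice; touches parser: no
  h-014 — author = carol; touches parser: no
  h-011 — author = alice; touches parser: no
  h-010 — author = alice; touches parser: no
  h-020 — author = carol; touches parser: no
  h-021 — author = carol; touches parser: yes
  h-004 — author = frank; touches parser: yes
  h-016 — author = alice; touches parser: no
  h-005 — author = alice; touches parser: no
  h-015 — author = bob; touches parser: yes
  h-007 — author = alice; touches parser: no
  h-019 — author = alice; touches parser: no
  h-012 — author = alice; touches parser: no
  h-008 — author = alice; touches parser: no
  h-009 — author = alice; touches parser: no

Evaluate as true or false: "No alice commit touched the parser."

True

'No alice commit touched the parser' holds iff A ∩ B = ∅ (|A ∩ B| = 0).
A (the restrictor) = {h-013, h-018, h-017, h-011, h-010, h-016, h-005, h-007, h-019, h-012, h-008, h-009}, |A| = 12.
A ∩ B = {}, so |A ∩ B| = 0.
So the statement is true.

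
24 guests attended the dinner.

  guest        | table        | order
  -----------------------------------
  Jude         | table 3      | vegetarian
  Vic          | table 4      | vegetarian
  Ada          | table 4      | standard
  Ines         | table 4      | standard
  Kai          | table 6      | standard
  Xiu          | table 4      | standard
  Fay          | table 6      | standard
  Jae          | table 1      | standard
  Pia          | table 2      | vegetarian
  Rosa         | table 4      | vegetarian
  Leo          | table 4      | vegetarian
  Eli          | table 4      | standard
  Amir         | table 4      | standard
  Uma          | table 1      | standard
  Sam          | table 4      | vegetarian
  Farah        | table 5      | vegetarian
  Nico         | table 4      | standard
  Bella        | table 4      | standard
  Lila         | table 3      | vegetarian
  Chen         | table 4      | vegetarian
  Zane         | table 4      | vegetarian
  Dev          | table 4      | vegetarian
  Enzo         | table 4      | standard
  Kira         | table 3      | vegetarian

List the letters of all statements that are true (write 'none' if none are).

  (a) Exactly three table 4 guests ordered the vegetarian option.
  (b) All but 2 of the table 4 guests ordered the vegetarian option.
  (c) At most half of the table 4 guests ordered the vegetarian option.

|A| = 15, |A ∩ B| = 7, |A ∖ B| = 8.
(a) |A ∩ B| = 3: fails.
(b) |A ∖ B| = 2: fails.
(c) |A ∩ B| ≤ |A ∖ B|: holds.

(c)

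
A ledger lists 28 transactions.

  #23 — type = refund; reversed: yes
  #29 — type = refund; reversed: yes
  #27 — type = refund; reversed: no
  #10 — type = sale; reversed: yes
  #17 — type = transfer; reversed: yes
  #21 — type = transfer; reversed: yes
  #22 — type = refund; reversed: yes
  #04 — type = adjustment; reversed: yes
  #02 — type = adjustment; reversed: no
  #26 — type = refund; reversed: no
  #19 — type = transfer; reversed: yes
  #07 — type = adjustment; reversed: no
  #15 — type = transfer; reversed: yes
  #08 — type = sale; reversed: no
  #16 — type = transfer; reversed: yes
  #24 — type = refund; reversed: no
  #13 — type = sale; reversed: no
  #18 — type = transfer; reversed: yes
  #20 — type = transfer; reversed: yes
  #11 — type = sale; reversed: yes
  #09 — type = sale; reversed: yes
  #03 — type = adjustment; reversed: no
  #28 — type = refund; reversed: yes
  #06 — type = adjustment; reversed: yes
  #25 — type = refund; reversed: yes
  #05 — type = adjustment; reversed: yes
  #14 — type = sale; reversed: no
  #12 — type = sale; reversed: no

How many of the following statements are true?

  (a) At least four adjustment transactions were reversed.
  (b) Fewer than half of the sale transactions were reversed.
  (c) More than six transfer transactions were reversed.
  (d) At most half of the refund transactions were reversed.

2

(a) adjustment: |A| = 6, |A ∩ B| = 3; needs |A ∩ B| ≥ 4 — false.
(b) sale: |A| = 7, |A ∩ B| = 3; needs |A ∩ B| < |A ∖ B| — true.
(c) transfer: |A| = 7, |A ∩ B| = 7; needs |A ∩ B| > 6 — true.
(d) refund: |A| = 8, |A ∩ B| = 5; needs |A ∩ B| ≤ |A ∖ B| — false.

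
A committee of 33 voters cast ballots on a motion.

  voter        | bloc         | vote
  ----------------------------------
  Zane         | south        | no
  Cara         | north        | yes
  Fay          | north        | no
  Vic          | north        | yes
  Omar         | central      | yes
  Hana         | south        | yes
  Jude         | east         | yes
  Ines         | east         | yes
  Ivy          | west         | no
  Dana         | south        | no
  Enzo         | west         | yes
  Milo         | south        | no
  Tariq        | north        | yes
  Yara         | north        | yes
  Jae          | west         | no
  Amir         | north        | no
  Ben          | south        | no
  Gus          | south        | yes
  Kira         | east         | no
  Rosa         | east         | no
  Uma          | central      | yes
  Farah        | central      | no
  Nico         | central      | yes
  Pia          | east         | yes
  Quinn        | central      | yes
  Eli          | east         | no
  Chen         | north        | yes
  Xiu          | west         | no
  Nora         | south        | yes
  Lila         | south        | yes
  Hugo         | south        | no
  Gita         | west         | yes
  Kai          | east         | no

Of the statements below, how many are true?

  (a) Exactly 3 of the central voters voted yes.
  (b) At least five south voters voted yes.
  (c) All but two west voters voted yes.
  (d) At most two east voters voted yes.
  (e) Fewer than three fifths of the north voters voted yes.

0

(a) central: |A| = 5, |A ∩ B| = 4; needs |A ∩ B| = 3 — false.
(b) south: |A| = 9, |A ∩ B| = 4; needs |A ∩ B| ≥ 5 — false.
(c) west: |A| = 5, |A ∩ B| = 2; needs |A ∖ B| = 2 — false.
(d) east: |A| = 7, |A ∩ B| = 3; needs |A ∩ B| ≤ 2 — false.
(e) north: |A| = 7, |A ∩ B| = 5; needs |A ∩ B| / |A| < 3/5 — false.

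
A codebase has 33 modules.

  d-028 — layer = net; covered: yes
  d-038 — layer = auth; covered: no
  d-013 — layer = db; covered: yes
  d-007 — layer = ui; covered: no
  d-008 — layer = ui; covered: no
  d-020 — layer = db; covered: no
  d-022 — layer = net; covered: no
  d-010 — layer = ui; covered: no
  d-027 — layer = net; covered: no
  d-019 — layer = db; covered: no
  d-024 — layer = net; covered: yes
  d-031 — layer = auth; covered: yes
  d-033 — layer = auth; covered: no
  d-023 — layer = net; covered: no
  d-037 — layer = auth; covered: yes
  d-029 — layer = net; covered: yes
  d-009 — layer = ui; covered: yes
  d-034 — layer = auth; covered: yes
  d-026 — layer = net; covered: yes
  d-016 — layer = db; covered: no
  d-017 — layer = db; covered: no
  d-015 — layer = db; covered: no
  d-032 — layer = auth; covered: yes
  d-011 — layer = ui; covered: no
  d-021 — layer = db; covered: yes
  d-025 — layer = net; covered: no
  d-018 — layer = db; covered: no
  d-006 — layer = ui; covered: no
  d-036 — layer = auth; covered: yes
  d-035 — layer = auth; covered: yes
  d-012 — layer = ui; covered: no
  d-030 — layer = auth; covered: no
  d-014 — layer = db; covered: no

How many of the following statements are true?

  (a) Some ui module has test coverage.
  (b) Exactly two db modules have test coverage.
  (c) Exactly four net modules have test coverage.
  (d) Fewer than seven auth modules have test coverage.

(a) ui: |A| = 7, |A ∩ B| = 1; needs A ∩ B ≠ ∅ (|A ∩ B| ≥ 1) — true.
(b) db: |A| = 9, |A ∩ B| = 2; needs |A ∩ B| = 2 — true.
(c) net: |A| = 8, |A ∩ B| = 4; needs |A ∩ B| = 4 — true.
(d) auth: |A| = 9, |A ∩ B| = 6; needs |A ∩ B| < 7 — true.

4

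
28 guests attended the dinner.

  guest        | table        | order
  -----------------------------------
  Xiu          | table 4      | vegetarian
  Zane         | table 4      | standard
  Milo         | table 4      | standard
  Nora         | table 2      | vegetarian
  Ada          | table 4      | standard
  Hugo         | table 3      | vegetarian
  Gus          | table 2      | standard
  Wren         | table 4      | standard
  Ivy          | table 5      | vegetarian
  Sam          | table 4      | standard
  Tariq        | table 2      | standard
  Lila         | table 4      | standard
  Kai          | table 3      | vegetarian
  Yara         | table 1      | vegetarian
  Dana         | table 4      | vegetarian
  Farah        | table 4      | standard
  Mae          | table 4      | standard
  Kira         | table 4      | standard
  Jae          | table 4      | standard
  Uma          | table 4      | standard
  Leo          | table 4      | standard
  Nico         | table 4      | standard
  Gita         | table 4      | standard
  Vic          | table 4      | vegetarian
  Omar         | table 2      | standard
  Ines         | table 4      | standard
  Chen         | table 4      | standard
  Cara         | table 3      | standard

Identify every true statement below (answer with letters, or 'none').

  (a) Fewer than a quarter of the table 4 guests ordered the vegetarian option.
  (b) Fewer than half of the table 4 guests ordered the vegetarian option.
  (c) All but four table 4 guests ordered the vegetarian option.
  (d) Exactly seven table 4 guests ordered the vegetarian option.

|A| = 19, |A ∩ B| = 3, |A ∖ B| = 16.
(a) |A ∩ B| / |A| < 1/4: holds.
(b) |A ∩ B| < |A ∖ B|: holds.
(c) |A ∖ B| = 4: fails.
(d) |A ∩ B| = 7: fails.

(a), (b)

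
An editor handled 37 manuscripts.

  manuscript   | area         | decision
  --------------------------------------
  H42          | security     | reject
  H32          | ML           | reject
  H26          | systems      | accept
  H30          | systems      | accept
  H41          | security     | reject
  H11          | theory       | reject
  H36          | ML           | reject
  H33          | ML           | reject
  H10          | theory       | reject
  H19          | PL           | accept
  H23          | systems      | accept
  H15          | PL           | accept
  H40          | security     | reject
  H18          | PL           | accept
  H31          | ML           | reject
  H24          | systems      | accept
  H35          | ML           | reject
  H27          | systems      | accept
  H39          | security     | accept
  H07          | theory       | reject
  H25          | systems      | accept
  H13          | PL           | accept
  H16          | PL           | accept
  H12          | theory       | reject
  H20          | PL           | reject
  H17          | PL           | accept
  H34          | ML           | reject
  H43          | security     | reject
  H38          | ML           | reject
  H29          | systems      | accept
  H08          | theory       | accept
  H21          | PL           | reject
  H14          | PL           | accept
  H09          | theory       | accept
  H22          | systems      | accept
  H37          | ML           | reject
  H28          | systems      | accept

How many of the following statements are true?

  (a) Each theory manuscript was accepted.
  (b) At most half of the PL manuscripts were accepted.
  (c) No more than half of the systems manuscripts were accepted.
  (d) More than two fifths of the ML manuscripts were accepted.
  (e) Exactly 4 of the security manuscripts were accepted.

0

(a) theory: |A| = 6, |A ∩ B| = 2; needs A ⊆ B, i.e. every element of A is in B (|A ∖ B| = 0) — false.
(b) PL: |A| = 9, |A ∩ B| = 7; needs |A ∩ B| ≤ |A ∖ B| — false.
(c) systems: |A| = 9, |A ∩ B| = 9; needs |A ∩ B| ≤ |A ∖ B| — false.
(d) ML: |A| = 8, |A ∩ B| = 0; needs |A ∩ B| / |A| > 2/5 — false.
(e) security: |A| = 5, |A ∩ B| = 1; needs |A ∩ B| = 4 — false.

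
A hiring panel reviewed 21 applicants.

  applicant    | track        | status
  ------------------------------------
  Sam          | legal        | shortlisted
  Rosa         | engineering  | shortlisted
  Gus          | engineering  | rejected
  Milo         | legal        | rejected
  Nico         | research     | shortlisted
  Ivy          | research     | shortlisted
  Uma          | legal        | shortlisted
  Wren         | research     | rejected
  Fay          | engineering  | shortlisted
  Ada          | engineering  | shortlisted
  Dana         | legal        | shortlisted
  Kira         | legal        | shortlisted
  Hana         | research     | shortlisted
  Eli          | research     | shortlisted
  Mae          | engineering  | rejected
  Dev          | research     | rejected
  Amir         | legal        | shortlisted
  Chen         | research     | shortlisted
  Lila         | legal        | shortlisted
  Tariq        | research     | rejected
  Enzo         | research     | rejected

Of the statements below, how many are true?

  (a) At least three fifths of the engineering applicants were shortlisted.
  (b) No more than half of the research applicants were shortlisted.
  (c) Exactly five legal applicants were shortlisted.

(a) engineering: |A| = 5, |A ∩ B| = 3; needs |A ∩ B| / |A| ≥ 3/5 — true.
(b) research: |A| = 9, |A ∩ B| = 5; needs |A ∩ B| ≤ |A ∖ B| — false.
(c) legal: |A| = 7, |A ∩ B| = 6; needs |A ∩ B| = 5 — false.

1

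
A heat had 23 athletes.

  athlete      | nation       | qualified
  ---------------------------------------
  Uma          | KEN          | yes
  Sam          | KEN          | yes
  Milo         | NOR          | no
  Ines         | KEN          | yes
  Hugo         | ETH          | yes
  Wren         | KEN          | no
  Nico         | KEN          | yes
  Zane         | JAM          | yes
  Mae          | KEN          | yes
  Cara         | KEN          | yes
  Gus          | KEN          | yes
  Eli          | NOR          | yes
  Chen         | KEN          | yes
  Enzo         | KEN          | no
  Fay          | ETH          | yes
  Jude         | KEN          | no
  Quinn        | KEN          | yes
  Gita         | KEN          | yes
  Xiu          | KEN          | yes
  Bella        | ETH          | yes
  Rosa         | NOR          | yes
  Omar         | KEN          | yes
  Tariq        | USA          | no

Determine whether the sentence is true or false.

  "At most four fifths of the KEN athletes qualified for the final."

'At most four fifths of the KEN athletes qualified for the final' holds iff |A ∩ B| / |A| ≤ 4/5.
|A| = 15, |A ∩ B| = 12, |A ∖ B| = 3.
|A ∩ B|/|A| = 12/15, so the statement is true.

True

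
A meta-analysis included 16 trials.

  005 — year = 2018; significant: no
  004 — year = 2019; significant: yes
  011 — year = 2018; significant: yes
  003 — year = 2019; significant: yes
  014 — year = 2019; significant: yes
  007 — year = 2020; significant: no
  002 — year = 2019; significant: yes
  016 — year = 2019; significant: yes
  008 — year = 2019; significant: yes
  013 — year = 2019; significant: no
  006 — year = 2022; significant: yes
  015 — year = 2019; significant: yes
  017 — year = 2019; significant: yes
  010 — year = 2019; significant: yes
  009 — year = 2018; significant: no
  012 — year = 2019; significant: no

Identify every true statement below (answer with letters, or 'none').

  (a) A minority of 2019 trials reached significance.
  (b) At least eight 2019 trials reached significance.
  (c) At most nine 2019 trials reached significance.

(b), (c)

|A| = 11, |A ∩ B| = 9, |A ∖ B| = 2.
(a) |A ∩ B| < |A ∖ B|: fails.
(b) |A ∩ B| ≥ 8: holds.
(c) |A ∩ B| ≤ 9: holds.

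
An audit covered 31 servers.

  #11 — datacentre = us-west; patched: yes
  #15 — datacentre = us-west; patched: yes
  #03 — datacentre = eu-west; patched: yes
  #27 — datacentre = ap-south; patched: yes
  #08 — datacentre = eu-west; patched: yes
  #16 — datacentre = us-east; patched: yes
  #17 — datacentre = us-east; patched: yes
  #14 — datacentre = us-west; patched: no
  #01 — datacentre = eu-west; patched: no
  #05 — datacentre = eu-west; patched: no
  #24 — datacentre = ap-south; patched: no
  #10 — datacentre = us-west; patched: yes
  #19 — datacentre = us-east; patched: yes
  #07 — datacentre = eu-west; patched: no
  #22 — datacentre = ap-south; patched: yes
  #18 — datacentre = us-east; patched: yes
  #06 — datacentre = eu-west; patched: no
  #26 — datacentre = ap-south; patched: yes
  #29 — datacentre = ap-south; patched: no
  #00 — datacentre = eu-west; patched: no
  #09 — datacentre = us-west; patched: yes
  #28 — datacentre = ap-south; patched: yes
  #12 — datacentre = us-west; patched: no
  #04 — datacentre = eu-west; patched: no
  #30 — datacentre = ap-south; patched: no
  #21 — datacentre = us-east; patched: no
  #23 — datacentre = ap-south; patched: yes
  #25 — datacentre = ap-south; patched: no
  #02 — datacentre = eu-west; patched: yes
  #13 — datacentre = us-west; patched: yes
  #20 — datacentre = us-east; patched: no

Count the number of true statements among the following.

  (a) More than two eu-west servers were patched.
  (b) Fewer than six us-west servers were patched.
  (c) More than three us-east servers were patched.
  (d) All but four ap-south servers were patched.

4

(a) eu-west: |A| = 9, |A ∩ B| = 3; needs |A ∩ B| > 2 — true.
(b) us-west: |A| = 7, |A ∩ B| = 5; needs |A ∩ B| < 6 — true.
(c) us-east: |A| = 6, |A ∩ B| = 4; needs |A ∩ B| > 3 — true.
(d) ap-south: |A| = 9, |A ∩ B| = 5; needs |A ∖ B| = 4 — true.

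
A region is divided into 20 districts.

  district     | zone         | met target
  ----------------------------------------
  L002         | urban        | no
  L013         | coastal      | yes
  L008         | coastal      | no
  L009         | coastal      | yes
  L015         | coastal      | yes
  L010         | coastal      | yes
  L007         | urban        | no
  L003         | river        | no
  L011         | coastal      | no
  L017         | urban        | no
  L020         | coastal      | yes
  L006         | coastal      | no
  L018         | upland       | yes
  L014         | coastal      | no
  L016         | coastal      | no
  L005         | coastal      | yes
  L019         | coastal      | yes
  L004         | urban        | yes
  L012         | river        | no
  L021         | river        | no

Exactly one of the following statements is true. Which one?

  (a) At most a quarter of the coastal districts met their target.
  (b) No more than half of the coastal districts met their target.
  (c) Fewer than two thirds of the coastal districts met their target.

(c)

|A| = 12, |A ∩ B| = 7, |A ∖ B| = 5.
(a) requires |A ∩ B| / |A| ≤ 1/4: false.
(b) requires |A ∩ B| ≤ |A ∖ B|: false.
(c) requires |A ∩ B| / |A| < 2/3: true.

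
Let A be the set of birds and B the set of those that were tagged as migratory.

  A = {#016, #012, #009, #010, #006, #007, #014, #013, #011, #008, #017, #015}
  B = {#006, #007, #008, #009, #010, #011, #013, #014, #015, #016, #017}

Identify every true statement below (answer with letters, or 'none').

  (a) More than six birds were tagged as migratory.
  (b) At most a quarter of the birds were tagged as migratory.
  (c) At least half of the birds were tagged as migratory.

|A| = 12, |A ∩ B| = 11, |A ∖ B| = 1.
(a) |A ∩ B| > 6: holds.
(b) |A ∩ B| / |A| ≤ 1/4: fails.
(c) |A ∩ B| ≥ |A ∖ B|: holds.

(a), (c)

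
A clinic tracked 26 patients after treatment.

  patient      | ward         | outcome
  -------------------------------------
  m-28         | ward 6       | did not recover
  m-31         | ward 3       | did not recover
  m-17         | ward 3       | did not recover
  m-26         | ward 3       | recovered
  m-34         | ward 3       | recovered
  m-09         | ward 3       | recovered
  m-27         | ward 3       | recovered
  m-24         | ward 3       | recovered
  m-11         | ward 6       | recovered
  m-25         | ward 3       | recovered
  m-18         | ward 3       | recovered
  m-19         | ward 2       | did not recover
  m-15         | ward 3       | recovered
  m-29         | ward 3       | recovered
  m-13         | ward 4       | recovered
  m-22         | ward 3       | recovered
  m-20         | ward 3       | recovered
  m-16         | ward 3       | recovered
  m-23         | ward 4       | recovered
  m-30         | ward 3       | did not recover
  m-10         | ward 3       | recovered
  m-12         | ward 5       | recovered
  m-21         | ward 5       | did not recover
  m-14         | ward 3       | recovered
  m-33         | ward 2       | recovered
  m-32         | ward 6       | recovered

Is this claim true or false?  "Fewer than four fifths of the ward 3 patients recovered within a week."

The determiner here denotes the relation: |A ∩ B| / |A| < 4/5.
|A| = 17, |A ∩ B| = 14, |A ∖ B| = 3.
|A ∩ B|/|A| = 14/17, so the statement is false.

False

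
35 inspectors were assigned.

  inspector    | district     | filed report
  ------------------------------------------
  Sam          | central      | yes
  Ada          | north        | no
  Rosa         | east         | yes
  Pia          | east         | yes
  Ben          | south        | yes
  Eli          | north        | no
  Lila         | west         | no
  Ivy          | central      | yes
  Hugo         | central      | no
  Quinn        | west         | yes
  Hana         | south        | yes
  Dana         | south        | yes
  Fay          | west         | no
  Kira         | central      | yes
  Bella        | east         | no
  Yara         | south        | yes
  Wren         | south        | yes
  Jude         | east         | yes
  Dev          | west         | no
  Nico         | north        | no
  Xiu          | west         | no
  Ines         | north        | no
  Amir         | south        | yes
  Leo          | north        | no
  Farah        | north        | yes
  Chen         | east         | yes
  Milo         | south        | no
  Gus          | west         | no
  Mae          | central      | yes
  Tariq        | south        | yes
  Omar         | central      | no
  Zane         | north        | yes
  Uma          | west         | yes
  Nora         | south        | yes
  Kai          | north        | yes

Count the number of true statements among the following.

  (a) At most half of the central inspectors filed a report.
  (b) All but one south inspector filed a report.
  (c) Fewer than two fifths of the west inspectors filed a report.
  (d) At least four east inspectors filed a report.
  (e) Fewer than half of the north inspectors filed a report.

(a) central: |A| = 6, |A ∩ B| = 4; needs |A ∩ B| ≤ |A ∖ B| — false.
(b) south: |A| = 9, |A ∩ B| = 8; needs |A ∖ B| = 1 — true.
(c) west: |A| = 7, |A ∩ B| = 2; needs |A ∩ B| / |A| < 2/5 — true.
(d) east: |A| = 5, |A ∩ B| = 4; needs |A ∩ B| ≥ 4 — true.
(e) north: |A| = 8, |A ∩ B| = 3; needs |A ∩ B| < |A ∖ B| — true.

4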